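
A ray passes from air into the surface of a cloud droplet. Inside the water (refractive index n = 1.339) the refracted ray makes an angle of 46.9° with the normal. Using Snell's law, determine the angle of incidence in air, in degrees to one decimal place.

77.9°

Snell: sin θ_i = n · sin θ_r = 1.339 × sin 46.9° = 1.339 × 0.7302 = 0.9777.
θ_i = arcsin(0.9777) = 77.87°.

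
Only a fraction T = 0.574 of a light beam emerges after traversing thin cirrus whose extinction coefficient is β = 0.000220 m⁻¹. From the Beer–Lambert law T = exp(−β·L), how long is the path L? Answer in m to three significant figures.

Beer–Lambert: T = exp(−βL) ⇒ L = −ln(T)/β = −ln(0.574)/0.000220 = 0.5551/0.000220 = 2523 m.

2520 m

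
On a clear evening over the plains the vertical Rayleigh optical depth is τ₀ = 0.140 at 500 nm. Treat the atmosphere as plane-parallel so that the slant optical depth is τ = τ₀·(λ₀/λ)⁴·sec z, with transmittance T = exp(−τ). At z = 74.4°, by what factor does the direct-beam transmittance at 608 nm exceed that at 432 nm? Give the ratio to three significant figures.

2.01

Airmass: sec 74.4° = 3.7186.
τ(608 nm) = 0.140 × (500/608)⁴ × 3.7186 = 0.140 × 0.4574 × 3.7186 = 0.2381.
τ(432 nm) = 0.140 × (500/432)⁴ × 3.7186 = 0.140 × 1.7945 × 3.7186 = 0.9342.
T(608)/T(432) = exp(τ_B − τ_A) = exp(0.6961) = 2.0059.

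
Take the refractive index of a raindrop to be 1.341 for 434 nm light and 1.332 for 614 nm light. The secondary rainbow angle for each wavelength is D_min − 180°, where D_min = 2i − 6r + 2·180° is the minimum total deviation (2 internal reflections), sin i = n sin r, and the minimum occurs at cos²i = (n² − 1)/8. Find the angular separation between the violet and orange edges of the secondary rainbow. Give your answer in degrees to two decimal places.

At 434 nm (n = 1.341): cos²i = 0.09979 → i = 71.586°, r = 45.034°, D_min = 232.966°, rainbow angle = 52.966°.
At 614 nm (n = 1.332): cos²i = 0.09678 → i = 71.875°, r = 45.520°, D_min = 230.628°, rainbow angle = 50.628°.
Angular width = |52.966° − 50.628°| = 2.337°.

2.34°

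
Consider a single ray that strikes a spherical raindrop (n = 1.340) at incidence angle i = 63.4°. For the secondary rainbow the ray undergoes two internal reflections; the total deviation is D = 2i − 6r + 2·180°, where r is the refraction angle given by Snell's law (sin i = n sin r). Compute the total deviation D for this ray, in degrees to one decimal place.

235.7°

sin r = sin 63.4° / 1.340 = 0.8942/1.340 = 0.6673; r = 41.86°.
D = 2·63.4° − 6·41.86° + 2·180° = 126.80° − 251.14° + 360° = 235.66°.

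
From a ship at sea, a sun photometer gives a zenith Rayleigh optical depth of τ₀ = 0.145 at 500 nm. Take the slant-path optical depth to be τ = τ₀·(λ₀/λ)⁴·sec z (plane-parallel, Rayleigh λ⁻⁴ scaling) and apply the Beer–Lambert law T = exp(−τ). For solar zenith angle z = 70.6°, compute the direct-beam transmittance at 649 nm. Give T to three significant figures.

0.857

sec 70.6° = 3.0106.
τ = 0.145 × (500/649)⁴ × 3.0106 = 0.145 × 0.3523 × 3.0106 = 0.1538.
T = exp(−0.1538) = 0.8575.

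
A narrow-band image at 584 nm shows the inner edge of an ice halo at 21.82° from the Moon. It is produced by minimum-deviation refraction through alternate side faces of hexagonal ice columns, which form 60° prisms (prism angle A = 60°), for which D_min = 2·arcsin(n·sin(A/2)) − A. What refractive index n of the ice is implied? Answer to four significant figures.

1.310

Rearranging: n = sin((D_min + A)/2) / sin(A/2).
(D_min + A)/2 = (21.82° + 60°)/2 = 40.910°.
n = sin 40.910° / sin 30° = 0.6549 / 0.5000 = 1.3097.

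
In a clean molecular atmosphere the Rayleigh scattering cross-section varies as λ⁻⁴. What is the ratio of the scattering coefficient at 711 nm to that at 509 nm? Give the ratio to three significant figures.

Rayleigh scattering ∝ λ⁻⁴, so the ratio of coefficients is the inverse fourth power of the wavelength ratio.
σ(711)/σ(509) = (509/711)⁴ = (0.7159)⁴ = 0.2627.

0.263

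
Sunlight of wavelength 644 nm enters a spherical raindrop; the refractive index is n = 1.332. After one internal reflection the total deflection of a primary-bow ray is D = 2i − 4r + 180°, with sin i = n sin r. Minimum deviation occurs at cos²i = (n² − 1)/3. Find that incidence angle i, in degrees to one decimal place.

59.5°

cos²i = (1.332² − 1)/3 = (1.77422 − 1)/3 = 0.25807.
cos i = 0.50801, so i = 59.469°.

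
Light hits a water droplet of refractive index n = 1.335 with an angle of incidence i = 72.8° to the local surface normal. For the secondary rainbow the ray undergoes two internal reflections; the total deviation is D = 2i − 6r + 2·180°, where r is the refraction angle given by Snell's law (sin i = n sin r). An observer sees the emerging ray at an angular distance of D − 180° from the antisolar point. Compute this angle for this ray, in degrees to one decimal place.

sin r = sin 72.8° / 1.335 = 0.9553/1.335 = 0.7156; r = 45.69°.
D = 2·72.8° − 6·45.69° + 2·180° = 145.60° − 274.14° + 360° = 231.46°.
Angle from antisolar point = D − 180° = 51.46°.

51.5°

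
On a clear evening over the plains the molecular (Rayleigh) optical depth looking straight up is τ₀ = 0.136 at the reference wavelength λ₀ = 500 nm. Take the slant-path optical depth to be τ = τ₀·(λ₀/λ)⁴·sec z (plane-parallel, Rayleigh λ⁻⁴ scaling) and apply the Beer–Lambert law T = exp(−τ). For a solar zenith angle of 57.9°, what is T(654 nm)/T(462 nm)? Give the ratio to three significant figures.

Airmass: sec 57.9° = 1.8818.
τ(654 nm) = 0.136 × (500/654)⁴ × 1.8818 = 0.136 × 0.3416 × 1.8818 = 0.0874.
τ(462 nm) = 0.136 × (500/462)⁴ × 1.8818 = 0.136 × 1.3719 × 1.8818 = 0.3511.
T(654)/T(462) = exp(τ_B − τ_A) = exp(0.2637) = 1.3017.

1.30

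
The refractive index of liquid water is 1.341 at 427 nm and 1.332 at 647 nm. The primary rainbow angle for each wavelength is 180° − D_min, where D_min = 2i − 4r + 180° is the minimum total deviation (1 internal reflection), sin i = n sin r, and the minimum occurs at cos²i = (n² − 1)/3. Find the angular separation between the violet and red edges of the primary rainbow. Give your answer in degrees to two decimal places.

1.29°

At 427 nm (n = 1.341): cos²i = 0.26609 → i = 58.946°, r = 39.705°, D_min = 139.071°, rainbow angle = 40.929°.
At 647 nm (n = 1.332): cos²i = 0.25807 → i = 59.469°, r = 40.290°, D_min = 137.776°, rainbow angle = 42.224°.
Angular width = |40.929° − 42.224°| = 1.295°.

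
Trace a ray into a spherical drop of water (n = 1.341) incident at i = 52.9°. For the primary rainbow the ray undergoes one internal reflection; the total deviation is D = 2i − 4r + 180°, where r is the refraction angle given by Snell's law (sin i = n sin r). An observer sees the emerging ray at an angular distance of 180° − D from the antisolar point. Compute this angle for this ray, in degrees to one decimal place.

sin r = sin 52.9° / 1.341 = 0.7976/1.341 = 0.5948; r = 36.50°.
D = 2·52.9° − 4·36.50° + 180° = 105.80° − 145.98° + 180° = 139.82°.
Angle from antisolar point = 180° − D = 40.18°.

40.2°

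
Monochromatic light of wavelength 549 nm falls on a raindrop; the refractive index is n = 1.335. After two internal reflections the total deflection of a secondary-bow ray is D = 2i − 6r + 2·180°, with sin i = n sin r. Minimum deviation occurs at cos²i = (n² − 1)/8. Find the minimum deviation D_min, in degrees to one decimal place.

231.4°

cos²i = (1.78222 − 1)/8 = 0.09778; i = arccos(0.31269) = 71.778°.
sin r = sin 71.778°/1.335 = 0.71150; r = 45.357°.
D_min = 2·71.778° − 6·45.357° + 360° = 231.414°.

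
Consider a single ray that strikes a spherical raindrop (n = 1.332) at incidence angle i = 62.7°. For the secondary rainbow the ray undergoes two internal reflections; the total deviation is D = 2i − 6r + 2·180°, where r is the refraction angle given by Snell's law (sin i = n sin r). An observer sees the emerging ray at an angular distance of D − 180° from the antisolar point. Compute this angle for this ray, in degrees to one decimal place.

54.3°

sin r = sin 62.7° / 1.332 = 0.8886/1.332 = 0.6671; r = 41.85°.
D = 2·62.7° − 6·41.85° + 2·180° = 125.40° − 251.08° + 360° = 234.32°.
Angle from antisolar point = D − 180° = 54.32°.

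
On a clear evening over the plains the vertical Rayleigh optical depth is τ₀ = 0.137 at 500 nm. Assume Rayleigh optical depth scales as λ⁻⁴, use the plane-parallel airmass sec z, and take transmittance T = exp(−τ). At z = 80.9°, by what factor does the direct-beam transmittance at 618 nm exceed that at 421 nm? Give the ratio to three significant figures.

3.87

Airmass: sec 80.9° = 6.3228.
τ(618 nm) = 0.137 × (500/618)⁴ × 6.3228 = 0.137 × 0.4285 × 6.3228 = 0.3712.
τ(421 nm) = 0.137 × (500/421)⁴ × 6.3228 = 0.137 × 1.9895 × 6.3228 = 1.7234.
T(618)/T(421) = exp(τ_B − τ_A) = exp(1.3522) = 3.8660.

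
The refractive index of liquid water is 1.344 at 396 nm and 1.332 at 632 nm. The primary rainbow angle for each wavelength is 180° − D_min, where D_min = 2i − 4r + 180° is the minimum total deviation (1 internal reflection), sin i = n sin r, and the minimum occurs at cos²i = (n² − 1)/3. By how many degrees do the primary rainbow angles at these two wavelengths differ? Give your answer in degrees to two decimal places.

At 396 nm (n = 1.344): cos²i = 0.26878 → i = 58.772°, r = 39.512°, D_min = 139.495°, rainbow angle = 40.505°.
At 632 nm (n = 1.332): cos²i = 0.25807 → i = 59.469°, r = 40.290°, D_min = 137.776°, rainbow angle = 42.224°.
Angular width = |40.505° − 42.224°| = 1.719°.

1.72°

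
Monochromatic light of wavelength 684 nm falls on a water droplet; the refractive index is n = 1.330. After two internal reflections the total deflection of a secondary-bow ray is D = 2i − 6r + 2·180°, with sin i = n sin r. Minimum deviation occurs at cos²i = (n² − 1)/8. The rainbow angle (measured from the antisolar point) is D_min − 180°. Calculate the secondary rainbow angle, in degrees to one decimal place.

50.1°

cos²i = (1.76890 − 1)/8 = 0.09611; i = arccos(0.31002) = 71.940°.
sin r = sin 71.940°/1.330 = 0.71483; r = 45.630°.
D_min = 2·71.940° − 6·45.630° + 360° = 230.101°.
Rainbow angle = D_min − 180° = 50.101°.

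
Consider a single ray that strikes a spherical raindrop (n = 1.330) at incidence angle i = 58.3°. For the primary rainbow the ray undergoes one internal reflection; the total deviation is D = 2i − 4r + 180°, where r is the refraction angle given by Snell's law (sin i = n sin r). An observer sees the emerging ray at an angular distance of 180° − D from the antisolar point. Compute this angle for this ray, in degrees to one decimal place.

42.5°

sin r = sin 58.3° / 1.330 = 0.8508/1.330 = 0.6397; r = 39.77°.
D = 2·58.3° − 4·39.77° + 180° = 116.60° − 159.08° + 180° = 137.52°.
Angle from antisolar point = 180° − D = 42.48°.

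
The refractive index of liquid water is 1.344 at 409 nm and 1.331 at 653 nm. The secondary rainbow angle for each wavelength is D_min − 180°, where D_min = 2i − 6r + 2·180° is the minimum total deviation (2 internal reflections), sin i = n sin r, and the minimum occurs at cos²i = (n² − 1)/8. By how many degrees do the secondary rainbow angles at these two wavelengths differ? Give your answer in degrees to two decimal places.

3.37°

At 409 nm (n = 1.344): cos²i = 0.10079 → i = 71.490°, r = 44.874°, D_min = 233.733°, rainbow angle = 53.733°.
At 653 nm (n = 1.331): cos²i = 0.09645 → i = 71.907°, r = 45.575°, D_min = 230.365°, rainbow angle = 50.365°.
Angular width = |53.733° − 50.365°| = 3.368°.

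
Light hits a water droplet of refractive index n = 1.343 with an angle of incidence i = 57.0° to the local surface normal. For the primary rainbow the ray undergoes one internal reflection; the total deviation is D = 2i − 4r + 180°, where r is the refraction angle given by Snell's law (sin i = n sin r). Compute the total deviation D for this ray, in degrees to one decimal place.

139.4°

sin r = sin 57.0° / 1.343 = 0.8387/1.343 = 0.6245; r = 38.64°.
D = 2·57.0° − 4·38.64° + 180° = 114.00° − 154.57° + 180° = 139.43°.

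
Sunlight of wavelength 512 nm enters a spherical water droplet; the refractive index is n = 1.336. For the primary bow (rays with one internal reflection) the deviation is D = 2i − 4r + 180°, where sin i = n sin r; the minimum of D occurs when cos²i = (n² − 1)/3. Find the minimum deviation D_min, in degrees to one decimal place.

138.4°

cos²i = (1.78490 − 1)/3 = 0.26163; i = arccos(0.51150) = 59.236°.
sin r = sin 59.236°/1.336 = 0.64318; r = 40.029°.
D_min = 2·59.236° − 4·40.029° + 180° = 138.356°.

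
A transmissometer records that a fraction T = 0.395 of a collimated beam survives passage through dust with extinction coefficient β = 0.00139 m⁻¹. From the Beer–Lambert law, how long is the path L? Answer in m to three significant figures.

Beer–Lambert: T = exp(−βL) ⇒ L = −ln(T)/β = −ln(0.395)/0.00139 = 0.9289/0.00139 = 668.3 m.

668 m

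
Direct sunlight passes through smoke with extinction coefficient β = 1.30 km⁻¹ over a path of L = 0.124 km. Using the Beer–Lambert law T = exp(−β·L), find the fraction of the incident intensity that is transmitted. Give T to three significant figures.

τ = β·L = 1.30 × 0.124 = 0.1612.
T = exp(−0.1612) = 0.8511.

0.851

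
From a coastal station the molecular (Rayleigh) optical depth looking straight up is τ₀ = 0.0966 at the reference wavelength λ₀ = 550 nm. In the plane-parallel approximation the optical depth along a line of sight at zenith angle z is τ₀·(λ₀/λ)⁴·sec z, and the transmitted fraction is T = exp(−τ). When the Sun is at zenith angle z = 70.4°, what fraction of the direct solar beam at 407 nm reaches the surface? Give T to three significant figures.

sec 70.4° = 2.9811.
τ = 0.0966 × (550/407)⁴ × 2.9811 = 0.0966 × 3.3348 × 2.9811 = 0.9603.
T = exp(−0.9603) = 0.3828.

0.383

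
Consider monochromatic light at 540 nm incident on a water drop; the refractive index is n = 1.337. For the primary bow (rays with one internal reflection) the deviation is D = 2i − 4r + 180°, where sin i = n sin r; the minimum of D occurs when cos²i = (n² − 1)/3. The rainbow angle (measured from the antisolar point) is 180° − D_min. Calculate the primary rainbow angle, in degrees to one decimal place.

41.5°

cos²i = (1.78757 − 1)/3 = 0.26252; i = arccos(0.51237) = 59.178°.
sin r = sin 59.178°/1.337 = 0.64231; r = 39.964°.
D_min = 2·59.178° − 4·39.964° + 180° = 138.500°.
Rainbow angle = 180° − D_min = 41.500°.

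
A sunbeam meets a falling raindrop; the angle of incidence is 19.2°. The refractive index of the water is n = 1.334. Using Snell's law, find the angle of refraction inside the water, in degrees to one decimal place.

14.3°

Snell: sin θ_r = sin θ_i / n = sin 19.2° / 1.334 = 0.3289 / 1.334 = 0.2465.
θ_r = arcsin(0.2465) = 14.27°.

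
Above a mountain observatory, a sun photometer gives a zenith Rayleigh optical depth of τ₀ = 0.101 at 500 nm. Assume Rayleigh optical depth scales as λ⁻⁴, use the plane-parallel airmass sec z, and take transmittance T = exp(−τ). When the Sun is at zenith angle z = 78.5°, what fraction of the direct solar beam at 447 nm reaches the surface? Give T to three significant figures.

0.452

sec 78.5° = 5.0159.
τ = 0.101 × (500/447)⁴ × 5.0159 = 0.101 × 1.5655 × 5.0159 = 0.7931.
T = exp(−0.7931) = 0.4524.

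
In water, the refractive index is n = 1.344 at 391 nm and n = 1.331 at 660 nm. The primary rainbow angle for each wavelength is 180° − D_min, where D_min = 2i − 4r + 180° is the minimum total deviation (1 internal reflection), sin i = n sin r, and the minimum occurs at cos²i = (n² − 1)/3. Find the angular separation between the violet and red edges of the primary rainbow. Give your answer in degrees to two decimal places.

1.86°

At 391 nm (n = 1.344): cos²i = 0.26878 → i = 58.772°, r = 39.512°, D_min = 139.495°, rainbow angle = 40.505°.
At 660 nm (n = 1.331): cos²i = 0.25719 → i = 59.527°, r = 40.356°, D_min = 137.630°, rainbow angle = 42.370°.
Angular width = |40.505° − 42.370°| = 1.865°.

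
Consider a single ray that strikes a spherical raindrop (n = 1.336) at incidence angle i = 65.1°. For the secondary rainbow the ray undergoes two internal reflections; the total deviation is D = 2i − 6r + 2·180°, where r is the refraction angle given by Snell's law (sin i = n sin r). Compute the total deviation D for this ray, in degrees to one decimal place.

sin r = sin 65.1° / 1.336 = 0.9070/1.336 = 0.6789; r = 42.76°.
D = 2·65.1° − 6·42.76° + 2·180° = 130.20° − 256.56° + 360° = 233.64°.

233.6°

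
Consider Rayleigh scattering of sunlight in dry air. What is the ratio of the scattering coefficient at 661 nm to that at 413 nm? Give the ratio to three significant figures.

Rayleigh scattering ∝ λ⁻⁴, so the ratio of coefficients is the inverse fourth power of the wavelength ratio.
σ(661)/σ(413) = (413/661)⁴ = (0.6248)⁴ = 0.1524.

0.152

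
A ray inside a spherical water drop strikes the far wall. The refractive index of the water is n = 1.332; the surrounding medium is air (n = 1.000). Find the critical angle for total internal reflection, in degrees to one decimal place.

48.7°

sin θ_c = n_air / n = 1.000 / 1.332 = 0.7508.
θ_c = arcsin(0.7508) = 48.66°.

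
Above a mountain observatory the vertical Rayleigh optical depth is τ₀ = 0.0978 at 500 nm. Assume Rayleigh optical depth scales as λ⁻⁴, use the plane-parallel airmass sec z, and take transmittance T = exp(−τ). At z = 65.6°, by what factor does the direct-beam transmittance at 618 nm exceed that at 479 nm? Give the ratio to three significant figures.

Airmass: sec 65.6° = 2.4207.
τ(618 nm) = 0.0978 × (500/618)⁴ × 2.4207 = 0.0978 × 0.4285 × 2.4207 = 0.1014.
τ(479 nm) = 0.0978 × (500/479)⁴ × 2.4207 = 0.0978 × 1.1872 × 2.4207 = 0.2811.
T(618)/T(479) = exp(τ_B − τ_A) = exp(0.1796) = 1.1968.

1.20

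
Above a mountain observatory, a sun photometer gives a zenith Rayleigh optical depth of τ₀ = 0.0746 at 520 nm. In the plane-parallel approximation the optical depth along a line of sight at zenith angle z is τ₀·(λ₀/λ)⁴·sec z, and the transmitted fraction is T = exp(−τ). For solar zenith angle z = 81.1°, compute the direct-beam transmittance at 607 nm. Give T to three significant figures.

0.771

sec 81.1° = 6.4637.
τ = 0.0746 × (520/607)⁴ × 6.4637 = 0.0746 × 0.5386 × 6.4637 = 0.2597.
T = exp(−0.2597) = 0.7713.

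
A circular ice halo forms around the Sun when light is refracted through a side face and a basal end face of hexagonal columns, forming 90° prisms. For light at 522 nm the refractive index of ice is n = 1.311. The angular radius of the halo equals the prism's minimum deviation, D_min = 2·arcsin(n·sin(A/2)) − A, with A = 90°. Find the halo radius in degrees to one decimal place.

n·sin(A/2) = 1.311 × sin 45° = 1.311 × 0.7071 = 0.9270.
D_min = 2·arcsin(0.9270) − 90° = 2 × 67.974° − 90° = 45.949°.

45.9°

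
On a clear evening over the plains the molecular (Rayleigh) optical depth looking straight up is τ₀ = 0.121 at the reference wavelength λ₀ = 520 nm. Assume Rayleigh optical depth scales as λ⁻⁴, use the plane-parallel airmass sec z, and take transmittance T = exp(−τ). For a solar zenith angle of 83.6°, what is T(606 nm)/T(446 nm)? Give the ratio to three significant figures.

4.13

Airmass: sec 83.6° = 8.9711.
τ(606 nm) = 0.121 × (520/606)⁴ × 8.9711 = 0.121 × 0.5422 × 8.9711 = 0.5885.
τ(446 nm) = 0.121 × (520/446)⁴ × 8.9711 = 0.121 × 1.8479 × 8.9711 = 2.0059.
T(606)/T(446) = exp(τ_B − τ_A) = exp(1.4174) = 4.1263.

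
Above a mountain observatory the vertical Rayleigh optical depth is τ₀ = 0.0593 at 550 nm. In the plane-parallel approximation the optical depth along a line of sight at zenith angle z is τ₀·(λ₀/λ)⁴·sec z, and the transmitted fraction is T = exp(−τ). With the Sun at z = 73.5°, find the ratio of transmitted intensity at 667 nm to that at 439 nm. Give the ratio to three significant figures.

1.52

Airmass: sec 73.5° = 3.5209.
τ(667 nm) = 0.0593 × (550/667)⁴ × 3.5209 = 0.0593 × 0.4623 × 3.5209 = 0.0965.
τ(439 nm) = 0.0593 × (550/439)⁴ × 3.5209 = 0.0593 × 2.4637 × 3.5209 = 0.5144.
T(667)/T(439) = exp(τ_B − τ_A) = exp(0.4179) = 1.5187.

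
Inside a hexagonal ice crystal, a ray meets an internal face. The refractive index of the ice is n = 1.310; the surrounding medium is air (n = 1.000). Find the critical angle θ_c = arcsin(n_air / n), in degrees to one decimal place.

49.8°

sin θ_c = n_air / n = 1.000 / 1.310 = 0.7634.
θ_c = arcsin(0.7634) = 49.76°.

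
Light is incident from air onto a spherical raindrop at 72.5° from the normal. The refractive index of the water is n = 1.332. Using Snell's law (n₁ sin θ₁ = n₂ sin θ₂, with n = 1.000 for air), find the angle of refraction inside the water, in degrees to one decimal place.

45.7°

Snell: sin θ_r = sin θ_i / n = sin 72.5° / 1.332 = 0.9537 / 1.332 = 0.7160.
θ_r = arcsin(0.7160) = 45.73°.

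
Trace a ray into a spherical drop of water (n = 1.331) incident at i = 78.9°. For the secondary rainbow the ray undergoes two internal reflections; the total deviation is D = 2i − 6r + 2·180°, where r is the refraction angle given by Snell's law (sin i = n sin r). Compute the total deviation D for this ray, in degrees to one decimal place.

232.8°

sin r = sin 78.9° / 1.331 = 0.9813/1.331 = 0.7373; r = 47.50°.
D = 2·78.9° − 6·47.50° + 2·180° = 157.80° − 284.99° + 360° = 232.81°.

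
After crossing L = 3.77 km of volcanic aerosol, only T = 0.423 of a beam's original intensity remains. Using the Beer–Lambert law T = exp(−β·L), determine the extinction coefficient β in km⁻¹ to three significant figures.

Beer–Lambert: T = exp(−βL) ⇒ β = −ln(T)/L = −ln(0.423)/3.77 = 0.8604/3.77 = 0.2282 km⁻¹.

0.228 km⁻¹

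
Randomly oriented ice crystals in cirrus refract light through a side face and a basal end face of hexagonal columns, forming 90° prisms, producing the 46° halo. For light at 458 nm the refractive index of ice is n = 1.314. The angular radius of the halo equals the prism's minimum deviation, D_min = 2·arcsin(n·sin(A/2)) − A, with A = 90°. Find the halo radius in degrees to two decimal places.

46.60°

n·sin(A/2) = 1.314 × sin 45° = 1.314 × 0.7071 = 0.9291.
D_min = 2·arcsin(0.9291) − 90° = 2 × 68.301° − 90° = 46.602°.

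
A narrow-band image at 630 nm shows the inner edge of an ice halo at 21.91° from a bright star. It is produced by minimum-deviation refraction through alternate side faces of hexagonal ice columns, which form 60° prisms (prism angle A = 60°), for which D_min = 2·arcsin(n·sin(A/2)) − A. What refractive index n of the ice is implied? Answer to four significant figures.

Rearranging: n = sin((D_min + A)/2) / sin(A/2).
(D_min + A)/2 = (21.91° + 60°)/2 = 40.955°.
n = sin 40.955° / sin 30° = 0.6555 / 0.5000 = 1.3109.

1.311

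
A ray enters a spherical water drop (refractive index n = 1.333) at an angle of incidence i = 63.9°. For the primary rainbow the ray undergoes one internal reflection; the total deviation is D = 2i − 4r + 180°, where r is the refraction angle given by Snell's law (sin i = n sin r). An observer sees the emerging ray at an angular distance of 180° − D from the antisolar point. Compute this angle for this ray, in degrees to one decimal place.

41.6°

sin r = sin 63.9° / 1.333 = 0.8980/1.333 = 0.6737; r = 42.35°.
D = 2·63.9° − 4·42.35° + 180° = 127.80° − 169.41° + 180° = 138.39°.
Angle from antisolar point = 180° − D = 41.61°.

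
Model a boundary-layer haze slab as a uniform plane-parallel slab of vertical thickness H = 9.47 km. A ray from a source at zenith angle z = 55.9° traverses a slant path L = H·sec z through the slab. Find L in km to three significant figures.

16.9 km

sec z = 1/cos 55.9° = 1.7837.
L = 9.47 × 1.7837 = 16.891 km.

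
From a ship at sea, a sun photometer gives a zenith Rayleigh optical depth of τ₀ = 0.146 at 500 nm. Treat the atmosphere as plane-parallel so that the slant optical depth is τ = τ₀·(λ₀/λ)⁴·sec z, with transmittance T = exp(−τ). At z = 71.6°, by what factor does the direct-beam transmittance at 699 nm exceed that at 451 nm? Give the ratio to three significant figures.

1.78

Airmass: sec 71.6° = 3.1681.
τ(699 nm) = 0.146 × (500/699)⁴ × 3.1681 = 0.146 × 0.2618 × 3.1681 = 0.1211.
τ(451 nm) = 0.146 × (500/451)⁴ × 3.1681 = 0.146 × 1.5107 × 3.1681 = 0.6988.
T(699)/T(451) = exp(τ_B − τ_A) = exp(0.5777) = 1.7819.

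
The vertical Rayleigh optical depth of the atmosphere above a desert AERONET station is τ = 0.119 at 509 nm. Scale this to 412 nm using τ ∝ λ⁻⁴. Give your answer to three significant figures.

0.277

τ(412 nm) = τ(509 nm) × (509/412)⁴ = 0.119 × (1.2354)⁴ = 0.119 × 2.3296 = 0.2772.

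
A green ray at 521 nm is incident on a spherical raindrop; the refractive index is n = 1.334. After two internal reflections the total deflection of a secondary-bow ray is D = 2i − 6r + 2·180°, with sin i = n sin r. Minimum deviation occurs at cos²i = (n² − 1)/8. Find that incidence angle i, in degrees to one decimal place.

cos²i = (1.334² − 1)/8 = (1.77956 − 1)/8 = 0.09744.
cos i = 0.31216, so i = 71.810°.

71.8°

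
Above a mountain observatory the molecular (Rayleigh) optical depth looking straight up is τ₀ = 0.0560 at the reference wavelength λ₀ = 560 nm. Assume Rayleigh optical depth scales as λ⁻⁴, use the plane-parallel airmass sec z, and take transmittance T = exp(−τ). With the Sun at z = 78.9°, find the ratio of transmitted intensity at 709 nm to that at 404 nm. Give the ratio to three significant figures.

2.61

Airmass: sec 78.9° = 5.1942.
τ(709 nm) = 0.0560 × (560/709)⁴ × 5.1942 = 0.0560 × 0.3892 × 5.1942 = 0.1132.
τ(404 nm) = 0.0560 × (560/404)⁴ × 5.1942 = 0.0560 × 3.6917 × 5.1942 = 1.0738.
T(709)/T(404) = exp(τ_B − τ_A) = exp(0.9606) = 2.6133.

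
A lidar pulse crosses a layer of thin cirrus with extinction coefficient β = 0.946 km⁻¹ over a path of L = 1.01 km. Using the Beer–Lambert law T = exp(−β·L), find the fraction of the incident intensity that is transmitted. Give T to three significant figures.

τ = β·L = 0.946 × 1.01 = 0.9555.
T = exp(−0.9555) = 0.3846.

0.385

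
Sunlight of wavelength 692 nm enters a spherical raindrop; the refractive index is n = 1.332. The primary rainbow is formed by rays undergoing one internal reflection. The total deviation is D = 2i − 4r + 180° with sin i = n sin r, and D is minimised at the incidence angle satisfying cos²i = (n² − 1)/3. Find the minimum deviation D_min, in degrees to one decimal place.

cos²i = (1.77422 − 1)/3 = 0.25807; i = arccos(0.50801) = 59.469°.
sin r = sin 59.469°/1.332 = 0.64666; r = 40.290°.
D_min = 2·59.469° − 4·40.290° + 180° = 137.776°.

137.8°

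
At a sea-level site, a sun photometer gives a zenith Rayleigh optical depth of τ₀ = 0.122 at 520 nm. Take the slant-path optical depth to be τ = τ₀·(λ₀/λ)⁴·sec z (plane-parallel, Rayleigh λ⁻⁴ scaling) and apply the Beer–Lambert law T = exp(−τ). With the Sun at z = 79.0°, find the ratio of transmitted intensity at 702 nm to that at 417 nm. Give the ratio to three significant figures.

3.87

Airmass: sec 79.0° = 5.2408.
τ(702 nm) = 0.122 × (520/702)⁴ × 5.2408 = 0.122 × 0.3011 × 5.2408 = 0.1925.
τ(417 nm) = 0.122 × (520/417)⁴ × 5.2408 = 0.122 × 2.4181 × 5.2408 = 1.5461.
T(702)/T(417) = exp(τ_B − τ_A) = exp(1.3536) = 3.8712.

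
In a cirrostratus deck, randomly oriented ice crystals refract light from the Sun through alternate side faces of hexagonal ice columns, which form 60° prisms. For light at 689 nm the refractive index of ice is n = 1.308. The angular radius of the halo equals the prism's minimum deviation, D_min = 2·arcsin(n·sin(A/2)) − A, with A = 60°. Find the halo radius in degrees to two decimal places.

21.69°

n·sin(A/2) = 1.308 × sin 30° = 1.308 × 0.5000 = 0.6540.
D_min = 2·arcsin(0.6540) − 60° = 2 × 40.844° − 60° = 21.688°.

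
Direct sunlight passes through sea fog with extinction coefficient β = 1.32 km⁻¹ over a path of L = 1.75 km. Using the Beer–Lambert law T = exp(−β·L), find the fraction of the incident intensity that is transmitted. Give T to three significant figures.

0.0993

τ = β·L = 1.32 × 1.75 = 2.3100.
T = exp(−2.3100) = 0.0993.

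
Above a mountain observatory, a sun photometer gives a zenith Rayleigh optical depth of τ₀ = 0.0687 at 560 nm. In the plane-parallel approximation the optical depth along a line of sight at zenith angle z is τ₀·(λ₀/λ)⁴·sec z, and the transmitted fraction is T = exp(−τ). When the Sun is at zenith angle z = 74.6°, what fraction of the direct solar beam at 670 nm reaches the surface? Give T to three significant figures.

sec 74.6° = 3.7657.
τ = 0.0687 × (560/670)⁴ × 3.7657 = 0.0687 × 0.4880 × 3.7657 = 0.1263.
T = exp(−0.1263) = 0.8814.

0.881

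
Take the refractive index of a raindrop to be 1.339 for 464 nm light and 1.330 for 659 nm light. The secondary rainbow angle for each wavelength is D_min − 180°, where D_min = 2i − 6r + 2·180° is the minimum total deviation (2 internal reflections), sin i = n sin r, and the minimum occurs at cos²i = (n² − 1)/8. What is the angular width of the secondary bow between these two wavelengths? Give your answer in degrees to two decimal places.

2.35°

At 464 nm (n = 1.339): cos²i = 0.09912 → i = 71.650°, r = 45.141°, D_min = 232.451°, rainbow angle = 52.451°.
At 659 nm (n = 1.330): cos²i = 0.09611 → i = 71.940°, r = 45.630°, D_min = 230.101°, rainbow angle = 50.101°.
Angular width = |52.451° − 50.101°| = 2.350°.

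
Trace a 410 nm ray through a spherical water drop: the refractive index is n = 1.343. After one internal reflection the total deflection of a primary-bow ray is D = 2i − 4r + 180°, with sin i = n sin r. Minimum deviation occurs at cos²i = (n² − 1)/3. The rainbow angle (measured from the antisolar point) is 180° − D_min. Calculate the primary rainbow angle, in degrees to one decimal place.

40.6°

cos²i = (1.80365 − 1)/3 = 0.26788; i = arccos(0.51757) = 58.830°.
sin r = sin 58.830°/1.343 = 0.63711; r = 39.577°.
D_min = 2·58.830° − 4·39.577° + 180° = 139.354°.
Rainbow angle = 180° − D_min = 40.646°.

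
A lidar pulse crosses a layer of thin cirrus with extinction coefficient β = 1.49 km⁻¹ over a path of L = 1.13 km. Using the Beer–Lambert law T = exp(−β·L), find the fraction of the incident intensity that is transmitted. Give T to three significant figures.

τ = β·L = 1.49 × 1.13 = 1.6837.
T = exp(−1.6837) = 0.1857.

0.186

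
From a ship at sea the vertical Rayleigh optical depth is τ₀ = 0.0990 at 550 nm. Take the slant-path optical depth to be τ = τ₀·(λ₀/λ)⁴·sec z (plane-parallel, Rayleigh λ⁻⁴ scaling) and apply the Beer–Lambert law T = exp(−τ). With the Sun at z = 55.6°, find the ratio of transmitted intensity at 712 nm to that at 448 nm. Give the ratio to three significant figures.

1.40

Airmass: sec 55.6° = 1.7700.
τ(712 nm) = 0.0990 × (550/712)⁴ × 1.7700 = 0.0990 × 0.3561 × 1.7700 = 0.0624.
τ(448 nm) = 0.0990 × (550/448)⁴ × 1.7700 = 0.0990 × 2.2716 × 1.7700 = 0.3981.
T(712)/T(448) = exp(τ_B − τ_A) = exp(0.3357) = 1.3989.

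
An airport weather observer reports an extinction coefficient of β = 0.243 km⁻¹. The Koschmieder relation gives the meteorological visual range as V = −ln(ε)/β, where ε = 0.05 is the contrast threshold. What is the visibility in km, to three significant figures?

12.3 km

V = −ln(0.05) / 0.243 = 2.996 / 0.243 = 12.3281 km.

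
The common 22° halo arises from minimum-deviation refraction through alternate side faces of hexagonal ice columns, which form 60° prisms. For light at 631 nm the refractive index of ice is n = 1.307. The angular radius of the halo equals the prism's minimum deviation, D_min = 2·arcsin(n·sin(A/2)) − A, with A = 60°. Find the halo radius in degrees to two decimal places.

n·sin(A/2) = 1.307 × sin 30° = 1.307 × 0.5000 = 0.6535.
D_min = 2·arcsin(0.6535) − 60° = 2 × 40.806° − 60° = 21.612°.

21.61°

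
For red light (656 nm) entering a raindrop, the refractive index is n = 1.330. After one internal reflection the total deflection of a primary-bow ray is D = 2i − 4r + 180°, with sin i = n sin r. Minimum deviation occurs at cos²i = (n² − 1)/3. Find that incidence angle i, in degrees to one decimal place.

cos²i = (1.330² − 1)/3 = (1.76890 − 1)/3 = 0.25630.
cos i = 0.50626, so i = 59.585°.

59.6°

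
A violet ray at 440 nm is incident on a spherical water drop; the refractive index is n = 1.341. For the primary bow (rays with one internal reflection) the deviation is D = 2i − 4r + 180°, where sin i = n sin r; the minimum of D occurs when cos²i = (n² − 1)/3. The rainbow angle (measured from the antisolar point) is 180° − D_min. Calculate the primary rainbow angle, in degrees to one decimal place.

40.9°

cos²i = (1.79828 − 1)/3 = 0.26609; i = arccos(0.51584) = 58.946°.
sin r = sin 58.946°/1.341 = 0.63884; r = 39.705°.
D_min = 2·58.946° − 4·39.705° + 180° = 139.071°.
Rainbow angle = 180° − D_min = 40.929°.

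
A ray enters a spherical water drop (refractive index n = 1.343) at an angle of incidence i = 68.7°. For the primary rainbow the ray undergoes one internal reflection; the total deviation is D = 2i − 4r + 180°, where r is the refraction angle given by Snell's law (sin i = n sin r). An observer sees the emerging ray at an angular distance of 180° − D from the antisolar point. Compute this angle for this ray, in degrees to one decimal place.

38.3°

sin r = sin 68.7° / 1.343 = 0.9317/1.343 = 0.6937; r = 43.93°.
D = 2·68.7° − 4·43.93° + 180° = 137.40° − 175.71° + 180° = 141.69°.
Angle from antisolar point = 180° − D = 38.31°.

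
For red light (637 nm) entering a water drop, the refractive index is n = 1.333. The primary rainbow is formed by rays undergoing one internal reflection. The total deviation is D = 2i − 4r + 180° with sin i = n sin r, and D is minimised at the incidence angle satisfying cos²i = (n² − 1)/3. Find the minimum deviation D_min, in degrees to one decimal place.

137.9°

cos²i = (1.77689 − 1)/3 = 0.25896; i = arccos(0.50888) = 59.410°.
sin r = sin 59.410°/1.333 = 0.64579; r = 40.225°.
D_min = 2·59.410° − 4·40.225° + 180° = 137.922°.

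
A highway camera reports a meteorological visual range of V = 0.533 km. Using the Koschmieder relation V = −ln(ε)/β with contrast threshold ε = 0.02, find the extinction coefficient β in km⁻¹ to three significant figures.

7.34 km⁻¹

β = −ln(0.02) / V = 3.912 / 0.533 = 7.3396 km⁻¹.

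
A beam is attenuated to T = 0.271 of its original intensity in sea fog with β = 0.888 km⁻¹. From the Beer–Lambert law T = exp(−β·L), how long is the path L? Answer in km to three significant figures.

1.47 km

Beer–Lambert: T = exp(−βL) ⇒ L = −ln(T)/β = −ln(0.271)/0.888 = 1.3056/0.888 = 1.47 km.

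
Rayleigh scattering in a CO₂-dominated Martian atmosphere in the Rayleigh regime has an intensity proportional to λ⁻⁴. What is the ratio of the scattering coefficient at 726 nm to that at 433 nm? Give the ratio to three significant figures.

0.127

Rayleigh scattering ∝ λ⁻⁴, so the ratio of coefficients is the inverse fourth power of the wavelength ratio.
σ(726)/σ(433) = (433/726)⁴ = (0.5964)⁴ = 0.1265.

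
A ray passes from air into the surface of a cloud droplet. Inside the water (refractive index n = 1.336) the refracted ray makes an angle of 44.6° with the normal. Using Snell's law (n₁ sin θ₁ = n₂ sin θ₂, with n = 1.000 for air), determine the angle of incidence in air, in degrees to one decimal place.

Snell: sin θ_i = n · sin θ_r = 1.336 × sin 44.6° = 1.336 × 0.7022 = 0.9381.
θ_i = arcsin(0.9381) = 69.73°.

69.7°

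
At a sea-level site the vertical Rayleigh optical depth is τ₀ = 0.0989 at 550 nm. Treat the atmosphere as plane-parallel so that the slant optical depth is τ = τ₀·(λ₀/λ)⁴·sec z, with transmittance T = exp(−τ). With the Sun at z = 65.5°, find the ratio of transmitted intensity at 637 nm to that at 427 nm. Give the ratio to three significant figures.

1.69

Airmass: sec 65.5° = 2.4114.
τ(637 nm) = 0.0989 × (550/637)⁴ × 2.4114 = 0.0989 × 0.5558 × 2.4114 = 0.1325.
τ(427 nm) = 0.0989 × (550/427)⁴ × 2.4114 = 0.0989 × 2.7526 × 2.4114 = 0.6565.
T(637)/T(427) = exp(τ_B − τ_A) = exp(0.5239) = 1.6886.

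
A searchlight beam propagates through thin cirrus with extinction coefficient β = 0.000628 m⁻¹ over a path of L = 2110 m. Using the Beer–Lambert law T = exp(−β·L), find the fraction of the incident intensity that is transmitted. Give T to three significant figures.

0.266

τ = β·L = 0.000628 × 2110 = 1.3251.
T = exp(−1.3251) = 0.2658.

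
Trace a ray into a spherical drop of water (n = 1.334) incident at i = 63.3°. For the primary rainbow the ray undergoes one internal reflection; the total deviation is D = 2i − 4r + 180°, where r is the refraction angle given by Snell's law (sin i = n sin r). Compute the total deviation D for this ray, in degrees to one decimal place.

sin r = sin 63.3° / 1.334 = 0.8934/1.334 = 0.6697; r = 42.04°.
D = 2·63.3° − 4·42.04° + 180° = 126.60° − 168.17° + 180° = 138.43°.

138.4°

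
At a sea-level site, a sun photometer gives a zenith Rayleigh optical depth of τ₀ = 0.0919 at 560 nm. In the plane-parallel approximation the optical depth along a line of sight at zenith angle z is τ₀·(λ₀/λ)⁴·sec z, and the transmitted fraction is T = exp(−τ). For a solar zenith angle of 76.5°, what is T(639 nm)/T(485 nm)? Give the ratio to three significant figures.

Airmass: sec 76.5° = 4.2837.
τ(639 nm) = 0.0919 × (560/639)⁴ × 4.2837 = 0.0919 × 0.5899 × 4.2837 = 0.2322.
τ(485 nm) = 0.0919 × (560/485)⁴ × 4.2837 = 0.0919 × 1.7774 × 4.2837 = 0.6997.
T(639)/T(485) = exp(τ_B − τ_A) = exp(0.4675) = 1.5960.

1.60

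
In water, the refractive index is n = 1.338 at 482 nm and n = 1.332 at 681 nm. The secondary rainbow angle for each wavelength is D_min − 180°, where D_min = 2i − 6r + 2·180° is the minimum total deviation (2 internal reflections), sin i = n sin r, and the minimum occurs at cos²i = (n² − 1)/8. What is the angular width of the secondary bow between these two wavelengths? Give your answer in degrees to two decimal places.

At 482 nm (n = 1.338): cos²i = 0.09878 → i = 71.682°, r = 45.195°, D_min = 232.193°, rainbow angle = 52.193°.
At 681 nm (n = 1.332): cos²i = 0.09678 → i = 71.875°, r = 45.520°, D_min = 230.628°, rainbow angle = 50.628°.
Angular width = |52.193° − 50.628°| = 1.564°.

1.56°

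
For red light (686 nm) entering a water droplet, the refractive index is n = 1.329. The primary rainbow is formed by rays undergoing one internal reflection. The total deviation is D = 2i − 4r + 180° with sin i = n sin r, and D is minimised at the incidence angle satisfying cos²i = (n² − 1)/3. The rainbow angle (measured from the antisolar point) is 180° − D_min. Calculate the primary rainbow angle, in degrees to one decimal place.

cos²i = (1.76624 − 1)/3 = 0.25541; i = arccos(0.50538) = 59.643°.
sin r = sin 59.643°/1.329 = 0.64928; r = 40.487°.
D_min = 2·59.643° − 4·40.487° + 180° = 137.337°.
Rainbow angle = 180° − D_min = 42.663°.

42.7°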